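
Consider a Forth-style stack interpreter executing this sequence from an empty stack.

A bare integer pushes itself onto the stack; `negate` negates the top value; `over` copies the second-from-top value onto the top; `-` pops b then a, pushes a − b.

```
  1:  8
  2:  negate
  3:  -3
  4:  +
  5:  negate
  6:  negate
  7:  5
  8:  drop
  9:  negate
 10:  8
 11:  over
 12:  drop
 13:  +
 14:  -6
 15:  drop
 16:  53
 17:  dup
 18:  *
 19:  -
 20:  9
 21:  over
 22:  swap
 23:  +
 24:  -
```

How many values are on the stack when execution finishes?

1

8      -> 8
negate -> -8
-3     -> -8 -3
+      -> -11
negate -> 11
negate -> -11
5      -> -11 5
drop   -> -11
negate -> 11
8      -> 11 8
over   -> 11 8 11
drop   -> 11 8
+      -> 19
-6     -> 19 -6
drop   -> 19
53     -> 19 53
dup    -> 19 53 53
*      -> 19 2809
-      -> -2790
9      -> -2790 9
over   -> -2790 9 -2790
swap   -> -2790 -2790 9
+      -> -2790 -2781
-      -> -9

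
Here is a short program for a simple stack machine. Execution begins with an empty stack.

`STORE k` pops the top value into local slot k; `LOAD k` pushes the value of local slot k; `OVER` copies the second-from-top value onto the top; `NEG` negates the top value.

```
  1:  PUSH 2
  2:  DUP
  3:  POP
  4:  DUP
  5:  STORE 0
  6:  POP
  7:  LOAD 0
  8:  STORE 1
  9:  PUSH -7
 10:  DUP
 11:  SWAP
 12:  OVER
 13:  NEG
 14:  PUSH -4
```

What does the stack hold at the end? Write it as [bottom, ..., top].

PUSH 2  : 2
DUP     : 2 2
POP     : 2
DUP     : 2 2
STORE 0 : 2
POP     : (empty)
LOAD 0  : 2
STORE 1 : (empty)
PUSH -7 : -7
DUP     : -7 -7
SWAP    : -7 -7
OVER    : -7 -7 -7
NEG     : -7 -7 7
PUSH -4 : -7 -7 7 -4

[-7, -7, 7, -4]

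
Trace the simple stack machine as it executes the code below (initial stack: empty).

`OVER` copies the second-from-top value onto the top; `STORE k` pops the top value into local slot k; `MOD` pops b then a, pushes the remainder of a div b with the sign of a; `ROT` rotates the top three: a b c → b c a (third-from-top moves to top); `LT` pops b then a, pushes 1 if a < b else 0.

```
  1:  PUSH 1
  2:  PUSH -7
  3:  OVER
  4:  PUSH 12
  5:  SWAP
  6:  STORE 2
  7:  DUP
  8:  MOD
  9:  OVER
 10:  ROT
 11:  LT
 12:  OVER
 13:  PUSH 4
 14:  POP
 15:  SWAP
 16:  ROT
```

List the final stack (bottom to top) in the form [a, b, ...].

PUSH 1  -> 1
PUSH -7 -> 1 -7
OVER    -> 1 -7 1
PUSH 12 -> 1 -7 1 12
SWAP    -> 1 -7 12 1
STORE 2 -> 1 -7 12
DUP     -> 1 -7 12 12
MOD     -> 1 -7 0
OVER    -> 1 -7 0 -7
ROT     -> 1 0 -7 -7
LT      -> 1 0 0
OVER    -> 1 0 0 0
PUSH 4  -> 1 0 0 0 4
POP     -> 1 0 0 0
SWAP    -> 1 0 0 0
ROT     -> 1 0 0 0

[1, 0, 0, 0]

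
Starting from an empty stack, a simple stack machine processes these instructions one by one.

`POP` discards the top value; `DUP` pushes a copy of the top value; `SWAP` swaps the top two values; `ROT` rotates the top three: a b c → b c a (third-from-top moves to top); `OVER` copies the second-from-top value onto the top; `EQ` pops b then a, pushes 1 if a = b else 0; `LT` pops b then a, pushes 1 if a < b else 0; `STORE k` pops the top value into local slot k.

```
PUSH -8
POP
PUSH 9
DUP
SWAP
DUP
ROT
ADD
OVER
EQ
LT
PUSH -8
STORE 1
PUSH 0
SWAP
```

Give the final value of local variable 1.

PUSH -8  [-8]
POP      []
PUSH 9   [9]
DUP      [9, 9]
SWAP     [9, 9]
DUP      [9, 9, 9]
ROT      [9, 9, 9]
ADD      [9, 18]
OVER     [9, 18, 9]
EQ       [9, 0]
LT       [0]
PUSH -8  [0, -8]
STORE 1  [0]
PUSH 0   [0, 0]
SWAP     [0, 0]

-8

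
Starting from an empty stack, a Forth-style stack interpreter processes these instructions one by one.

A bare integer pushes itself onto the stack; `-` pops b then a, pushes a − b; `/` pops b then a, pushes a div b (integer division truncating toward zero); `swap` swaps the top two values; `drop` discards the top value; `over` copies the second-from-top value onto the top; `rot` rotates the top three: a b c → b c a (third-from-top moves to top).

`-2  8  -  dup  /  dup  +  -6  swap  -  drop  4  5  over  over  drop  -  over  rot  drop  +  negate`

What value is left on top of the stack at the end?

-2      -2
8       -2 8
-       -10
dup     -10 -10
/       1
dup     1 1
+       2
-6      2 -6
swap    -6 2
-       -8
drop    (empty)
4       4
5       4 5
over    4 5 4
over    4 5 4 5
drop    4 5 4
-       4 1
over    4 1 4
rot     1 4 4
drop    1 4
+       5
negate  -5

-5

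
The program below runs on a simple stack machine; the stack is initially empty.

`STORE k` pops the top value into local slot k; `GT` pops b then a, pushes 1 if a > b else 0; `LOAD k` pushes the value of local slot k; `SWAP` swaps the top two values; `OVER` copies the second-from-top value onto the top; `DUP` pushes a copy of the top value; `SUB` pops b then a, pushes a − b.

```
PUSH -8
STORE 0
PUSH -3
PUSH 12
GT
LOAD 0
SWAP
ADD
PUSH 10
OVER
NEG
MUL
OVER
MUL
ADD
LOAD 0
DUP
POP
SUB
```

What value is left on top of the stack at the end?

PUSH -8 : [-8]
STORE 0 : []
PUSH -3 : [-3]
PUSH 12 : [-3, 12]
GT      : [0]
LOAD 0  : [0, -8]
SWAP    : [-8, 0]
ADD     : [-8]
PUSH 10 : [-8, 10]
OVER    : [-8, 10, -8]
NEG     : [-8, 10, 8]
MUL     : [-8, 80]
OVER    : [-8, 80, -8]
MUL     : [-8, -640]
ADD     : [-648]
LOAD 0  : [-648, -8]
DUP     : [-648, -8, -8]
POP     : [-648, -8]
SUB     : [-640]

-640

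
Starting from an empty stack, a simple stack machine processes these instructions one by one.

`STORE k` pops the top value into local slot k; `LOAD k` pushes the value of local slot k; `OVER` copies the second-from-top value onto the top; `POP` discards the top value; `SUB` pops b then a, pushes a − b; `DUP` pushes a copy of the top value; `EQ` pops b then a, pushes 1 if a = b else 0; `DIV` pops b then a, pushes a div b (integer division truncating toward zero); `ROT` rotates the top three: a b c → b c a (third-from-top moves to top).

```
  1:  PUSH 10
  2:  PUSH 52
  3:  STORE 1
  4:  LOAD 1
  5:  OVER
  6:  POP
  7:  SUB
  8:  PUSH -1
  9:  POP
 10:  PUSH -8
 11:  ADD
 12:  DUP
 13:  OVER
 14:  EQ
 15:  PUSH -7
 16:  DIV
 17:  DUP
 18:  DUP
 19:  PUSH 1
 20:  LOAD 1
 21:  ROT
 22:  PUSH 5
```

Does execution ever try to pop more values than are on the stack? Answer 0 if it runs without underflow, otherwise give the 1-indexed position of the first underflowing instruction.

0

PUSH 10 → [10]
PUSH 52 → [10, 52]
STORE 1 → [10]
LOAD 1  → [10, 52]
OVER    → [10, 52, 10]
POP     → [10, 52]
SUB     → [-42]
PUSH -1 → [-42, -1]
POP     → [-42]
PUSH -8 → [-42, -8]
ADD     → [-50]
DUP     → [-50, -50]
OVER    → [-50, -50, -50]
EQ      → [-50, 1]
PUSH -7 → [-50, 1, -7]
DIV     → [-50, 0]
DUP     → [-50, 0, 0]
DUP     → [-50, 0, 0, 0]
PUSH 1  → [-50, 0, 0, 0, 1]
LOAD 1  → [-50, 0, 0, 0, 1, 52]
ROT     → [-50, 0, 0, 1, 52, 0]
PUSH 5  → [-50, 0, 0, 1, 52, 0, 5]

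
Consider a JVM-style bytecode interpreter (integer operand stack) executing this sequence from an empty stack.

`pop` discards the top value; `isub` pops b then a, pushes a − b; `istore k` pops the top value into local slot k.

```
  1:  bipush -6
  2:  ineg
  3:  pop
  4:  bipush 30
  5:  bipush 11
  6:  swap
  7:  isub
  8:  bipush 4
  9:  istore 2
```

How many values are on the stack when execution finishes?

1

bipush -6 -> [-6]
ineg      -> [6]
pop       -> []
bipush 30 -> [30]
bipush 11 -> [30, 11]
swap      -> [11, 30]
isub      -> [-19]
bipush 4  -> [-19, 4]
istore 2  -> [-19]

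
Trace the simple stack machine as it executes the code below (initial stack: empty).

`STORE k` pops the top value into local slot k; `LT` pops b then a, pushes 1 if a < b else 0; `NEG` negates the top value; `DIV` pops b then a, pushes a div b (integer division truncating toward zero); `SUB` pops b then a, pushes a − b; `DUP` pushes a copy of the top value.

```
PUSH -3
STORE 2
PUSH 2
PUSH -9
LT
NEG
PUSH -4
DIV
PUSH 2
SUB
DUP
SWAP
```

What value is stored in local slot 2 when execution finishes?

-3

PUSH -3  -3
STORE 2  (empty)
PUSH 2   2
PUSH -9  2 -9
LT       0
NEG      0
PUSH -4  0 -4
DIV      0
PUSH 2   0 2
SUB      -2
DUP      -2 -2
SWAP     -2 -2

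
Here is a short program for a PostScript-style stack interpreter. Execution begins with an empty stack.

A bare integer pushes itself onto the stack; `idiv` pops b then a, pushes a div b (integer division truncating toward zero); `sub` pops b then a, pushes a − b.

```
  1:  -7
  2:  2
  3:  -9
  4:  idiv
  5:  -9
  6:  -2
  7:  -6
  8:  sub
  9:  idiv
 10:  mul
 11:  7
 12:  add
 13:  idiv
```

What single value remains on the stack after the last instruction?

-7   -> [-7]
2    -> [-7, 2]
-9   -> [-7, 2, -9]
idiv -> [-7, 0]
-9   -> [-7, 0, -9]
-2   -> [-7, 0, -9, -2]
-6   -> [-7, 0, -9, -2, -6]
sub  -> [-7, 0, -9, 4]
idiv -> [-7, 0, -2]
mul  -> [-7, 0]
7    -> [-7, 0, 7]
add  -> [-7, 7]
idiv -> [-1]

-1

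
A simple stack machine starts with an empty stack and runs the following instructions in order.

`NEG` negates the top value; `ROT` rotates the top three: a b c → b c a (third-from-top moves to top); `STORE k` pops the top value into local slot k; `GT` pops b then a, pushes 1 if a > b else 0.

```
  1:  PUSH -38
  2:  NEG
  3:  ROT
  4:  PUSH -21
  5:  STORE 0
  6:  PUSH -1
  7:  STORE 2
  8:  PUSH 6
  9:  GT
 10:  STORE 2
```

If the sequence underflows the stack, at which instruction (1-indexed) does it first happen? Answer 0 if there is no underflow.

3

PUSH -38 -> [-38]
NEG      -> [38]
ROT  — needs 3 operands, stack has 1 → underflow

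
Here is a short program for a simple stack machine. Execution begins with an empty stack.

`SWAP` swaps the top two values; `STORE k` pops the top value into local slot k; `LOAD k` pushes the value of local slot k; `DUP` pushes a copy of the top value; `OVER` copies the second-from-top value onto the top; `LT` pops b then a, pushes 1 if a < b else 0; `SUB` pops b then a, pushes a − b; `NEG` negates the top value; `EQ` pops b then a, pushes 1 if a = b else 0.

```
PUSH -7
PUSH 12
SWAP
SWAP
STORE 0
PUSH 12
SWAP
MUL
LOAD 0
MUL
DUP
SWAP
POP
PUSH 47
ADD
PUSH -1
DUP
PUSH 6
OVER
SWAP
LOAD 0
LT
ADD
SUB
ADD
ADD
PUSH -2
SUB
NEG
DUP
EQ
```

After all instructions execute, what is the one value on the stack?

1

PUSH -7  -7
PUSH 12  -7 12
SWAP     12 -7
SWAP     -7 12
STORE 0  -7
PUSH 12  -7 12
SWAP     12 -7
MUL      -84
LOAD 0   -84 12
MUL      -1008
DUP      -1008 -1008
SWAP     -1008 -1008
POP      -1008
PUSH 47  -1008 47
ADD      -961
PUSH -1  -961 -1
DUP      -961 -1 -1
PUSH 6   -961 -1 -1 6
OVER     -961 -1 -1 6 -1
SWAP     -961 -1 -1 -1 6
LOAD 0   -961 -1 -1 -1 6 12
LT       -961 -1 -1 -1 1
ADD      -961 -1 -1 0
SUB      -961 -1 -1
ADD      -961 -2
ADD      -963
PUSH -2  -963 -2
SUB      -961
NEG      961
DUP      961 961
EQ       1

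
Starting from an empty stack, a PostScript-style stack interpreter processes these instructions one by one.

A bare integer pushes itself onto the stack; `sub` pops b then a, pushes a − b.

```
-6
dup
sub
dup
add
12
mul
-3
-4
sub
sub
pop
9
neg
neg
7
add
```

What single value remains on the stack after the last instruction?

16

-6  → -6
dup → -6 -6
sub → 0
dup → 0 0
add → 0
12  → 0 12
mul → 0
-3  → 0 -3
-4  → 0 -3 -4
sub → 0 1
sub → -1
pop → (empty)
9   → 9
neg → -9
neg → 9
7   → 9 7
add → 16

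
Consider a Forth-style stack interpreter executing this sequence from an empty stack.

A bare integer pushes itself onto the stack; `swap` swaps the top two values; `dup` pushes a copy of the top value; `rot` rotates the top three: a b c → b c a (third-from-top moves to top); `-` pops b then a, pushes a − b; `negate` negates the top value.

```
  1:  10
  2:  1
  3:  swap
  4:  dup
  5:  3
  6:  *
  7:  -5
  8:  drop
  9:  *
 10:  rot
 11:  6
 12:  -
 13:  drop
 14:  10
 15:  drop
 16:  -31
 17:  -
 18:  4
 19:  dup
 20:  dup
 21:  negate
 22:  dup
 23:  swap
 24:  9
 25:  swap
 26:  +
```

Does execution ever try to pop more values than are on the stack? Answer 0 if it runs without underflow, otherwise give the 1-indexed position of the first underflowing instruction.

10   → 10
1    → 10 1
swap → 1 10
dup  → 1 10 10
3    → 1 10 10 3
*    → 1 10 30
-5   → 1 10 30 -5
drop → 1 10 30
*    → 1 300
rot  — needs 3 operands, stack has 2 → underflow

10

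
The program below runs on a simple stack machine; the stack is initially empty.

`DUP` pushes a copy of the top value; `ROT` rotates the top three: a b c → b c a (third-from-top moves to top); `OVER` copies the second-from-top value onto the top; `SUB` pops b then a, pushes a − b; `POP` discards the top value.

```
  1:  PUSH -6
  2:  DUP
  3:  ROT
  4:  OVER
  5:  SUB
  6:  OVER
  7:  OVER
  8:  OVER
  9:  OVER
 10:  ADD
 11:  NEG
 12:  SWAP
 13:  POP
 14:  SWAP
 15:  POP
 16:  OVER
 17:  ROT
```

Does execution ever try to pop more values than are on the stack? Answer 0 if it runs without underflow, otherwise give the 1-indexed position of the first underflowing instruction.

3

PUSH -6 → -6
DUP     → -6 -6
ROT  — needs 3 operands, stack has 2 → underflow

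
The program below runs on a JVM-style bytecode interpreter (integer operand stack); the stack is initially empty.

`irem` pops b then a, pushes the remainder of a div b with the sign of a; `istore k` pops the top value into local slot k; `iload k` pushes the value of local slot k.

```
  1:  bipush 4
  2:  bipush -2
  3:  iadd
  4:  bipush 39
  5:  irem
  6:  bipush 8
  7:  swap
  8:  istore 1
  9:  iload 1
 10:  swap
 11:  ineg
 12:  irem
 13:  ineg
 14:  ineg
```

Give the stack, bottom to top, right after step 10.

bipush 4  : 4
bipush -2 : 4 -2
iadd      : 2
bipush 39 : 2 39
irem      : 2
bipush 8  : 2 8
swap      : 8 2
istore 1  : 8
iload 1   : 8 2
swap      : 2 8

[2, 8]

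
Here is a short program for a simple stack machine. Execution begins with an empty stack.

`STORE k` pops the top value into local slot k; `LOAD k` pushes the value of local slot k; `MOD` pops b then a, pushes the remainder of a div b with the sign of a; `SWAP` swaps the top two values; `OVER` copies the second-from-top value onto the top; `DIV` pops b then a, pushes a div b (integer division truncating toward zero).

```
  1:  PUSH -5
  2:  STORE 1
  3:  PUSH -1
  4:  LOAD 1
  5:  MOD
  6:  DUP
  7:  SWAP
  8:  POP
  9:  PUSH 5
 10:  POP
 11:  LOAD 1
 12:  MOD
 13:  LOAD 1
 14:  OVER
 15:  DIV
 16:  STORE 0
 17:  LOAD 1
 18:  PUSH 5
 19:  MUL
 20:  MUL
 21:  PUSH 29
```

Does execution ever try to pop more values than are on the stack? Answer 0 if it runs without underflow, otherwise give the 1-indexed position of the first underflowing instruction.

0

PUSH -5  -5
STORE 1  (empty)
PUSH -1  -1
LOAD 1   -1 -5
MOD      -1
DUP      -1 -1
SWAP     -1 -1
POP      -1
PUSH 5   -1 5
POP      -1
LOAD 1   -1 -5
MOD      -1
LOAD 1   -1 -5
OVER     -1 -5 -1
DIV      -1 5
STORE 0  -1
LOAD 1   -1 -5
PUSH 5   -1 -5 5
MUL      -1 -25
MUL      25
PUSH 29  25 29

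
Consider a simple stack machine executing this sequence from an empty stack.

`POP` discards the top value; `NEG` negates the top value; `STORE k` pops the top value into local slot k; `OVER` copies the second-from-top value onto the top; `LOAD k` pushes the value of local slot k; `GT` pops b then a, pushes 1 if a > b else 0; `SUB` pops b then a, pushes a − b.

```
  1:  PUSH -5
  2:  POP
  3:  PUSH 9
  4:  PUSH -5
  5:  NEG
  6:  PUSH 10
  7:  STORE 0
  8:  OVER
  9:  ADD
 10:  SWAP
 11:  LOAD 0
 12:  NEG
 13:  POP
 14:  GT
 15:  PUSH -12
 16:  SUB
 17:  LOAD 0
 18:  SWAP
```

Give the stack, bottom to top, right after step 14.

PUSH -5  -5
POP      (empty)
PUSH 9   9
PUSH -5  9 -5
NEG      9 5
PUSH 10  9 5 10
STORE 0  9 5
OVER     9 5 9
ADD      9 14
SWAP     14 9
LOAD 0   14 9 10
NEG      14 9 -10
POP      14 9
GT       1

[1]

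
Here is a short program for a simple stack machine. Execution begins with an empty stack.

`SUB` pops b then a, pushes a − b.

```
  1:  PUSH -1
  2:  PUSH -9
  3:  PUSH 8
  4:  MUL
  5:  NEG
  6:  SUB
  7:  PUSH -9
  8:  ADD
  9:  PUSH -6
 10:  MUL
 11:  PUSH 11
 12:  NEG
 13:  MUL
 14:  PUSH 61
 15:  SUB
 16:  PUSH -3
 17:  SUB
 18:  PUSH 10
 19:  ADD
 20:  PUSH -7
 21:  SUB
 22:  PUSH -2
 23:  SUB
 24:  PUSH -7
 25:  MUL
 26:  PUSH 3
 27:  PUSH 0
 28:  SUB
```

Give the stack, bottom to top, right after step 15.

PUSH -1 → -1
PUSH -9 → -1 -9
PUSH 8  → -1 -9 8
MUL     → -1 -72
NEG     → -1 72
SUB     → -73
PUSH -9 → -73 -9
ADD     → -82
PUSH -6 → -82 -6
MUL     → 492
PUSH 11 → 492 11
NEG     → 492 -11
MUL     → -5412
PUSH 61 → -5412 61
SUB     → -5473

[-5473]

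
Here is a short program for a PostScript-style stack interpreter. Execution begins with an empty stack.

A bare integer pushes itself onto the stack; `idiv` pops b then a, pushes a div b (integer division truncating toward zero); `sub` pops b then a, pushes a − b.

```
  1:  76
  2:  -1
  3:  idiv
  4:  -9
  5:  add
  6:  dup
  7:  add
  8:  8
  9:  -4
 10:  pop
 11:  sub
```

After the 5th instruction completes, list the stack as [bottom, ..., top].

[-85]

76    76
-1    76 -1
idiv  -76
-9    -76 -9
add   -85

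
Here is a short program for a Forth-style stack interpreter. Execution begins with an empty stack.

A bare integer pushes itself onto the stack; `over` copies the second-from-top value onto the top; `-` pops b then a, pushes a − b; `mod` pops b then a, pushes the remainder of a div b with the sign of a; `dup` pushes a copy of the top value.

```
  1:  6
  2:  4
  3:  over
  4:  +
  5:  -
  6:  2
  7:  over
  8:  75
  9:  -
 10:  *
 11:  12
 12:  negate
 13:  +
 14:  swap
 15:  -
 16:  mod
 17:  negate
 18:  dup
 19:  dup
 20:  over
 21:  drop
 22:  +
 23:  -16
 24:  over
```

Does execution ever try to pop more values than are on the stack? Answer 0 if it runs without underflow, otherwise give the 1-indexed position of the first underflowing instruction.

6      -> 6
4      -> 6 4
over   -> 6 4 6
+      -> 6 10
-      -> -4
2      -> -4 2
over   -> -4 2 -4
75     -> -4 2 -4 75
-      -> -4 2 -79
*      -> -4 -158
12     -> -4 -158 12
negate -> -4 -158 -12
+      -> -4 -170
swap   -> -170 -4
-      -> -166
mod  — needs 2 operands, stack has 1 → underflow

16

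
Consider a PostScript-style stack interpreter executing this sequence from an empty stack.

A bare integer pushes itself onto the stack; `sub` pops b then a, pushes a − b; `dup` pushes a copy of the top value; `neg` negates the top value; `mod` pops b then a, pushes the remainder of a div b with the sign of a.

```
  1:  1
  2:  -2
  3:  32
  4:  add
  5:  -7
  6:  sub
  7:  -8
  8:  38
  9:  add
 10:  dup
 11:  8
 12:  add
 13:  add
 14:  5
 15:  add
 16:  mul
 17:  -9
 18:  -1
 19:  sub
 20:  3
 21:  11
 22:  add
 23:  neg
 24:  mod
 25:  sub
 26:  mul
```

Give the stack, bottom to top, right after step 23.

[1, 2701, -8, -14]

1   → [1]
-2  → [1, -2]
32  → [1, -2, 32]
add → [1, 30]
-7  → [1, 30, -7]
sub → [1, 37]
-8  → [1, 37, -8]
38  → [1, 37, -8, 38]
add → [1, 37, 30]
dup → [1, 37, 30, 30]
8   → [1, 37, 30, 30, 8]
add → [1, 37, 30, 38]
add → [1, 37, 68]
5   → [1, 37, 68, 5]
add → [1, 37, 73]
mul → [1, 2701]
-9  → [1, 2701, -9]
-1  → [1, 2701, -9, -1]
sub → [1, 2701, -8]
3   → [1, 2701, -8, 3]
11  → [1, 2701, -8, 3, 11]
add → [1, 2701, -8, 14]
neg → [1, 2701, -8, -14]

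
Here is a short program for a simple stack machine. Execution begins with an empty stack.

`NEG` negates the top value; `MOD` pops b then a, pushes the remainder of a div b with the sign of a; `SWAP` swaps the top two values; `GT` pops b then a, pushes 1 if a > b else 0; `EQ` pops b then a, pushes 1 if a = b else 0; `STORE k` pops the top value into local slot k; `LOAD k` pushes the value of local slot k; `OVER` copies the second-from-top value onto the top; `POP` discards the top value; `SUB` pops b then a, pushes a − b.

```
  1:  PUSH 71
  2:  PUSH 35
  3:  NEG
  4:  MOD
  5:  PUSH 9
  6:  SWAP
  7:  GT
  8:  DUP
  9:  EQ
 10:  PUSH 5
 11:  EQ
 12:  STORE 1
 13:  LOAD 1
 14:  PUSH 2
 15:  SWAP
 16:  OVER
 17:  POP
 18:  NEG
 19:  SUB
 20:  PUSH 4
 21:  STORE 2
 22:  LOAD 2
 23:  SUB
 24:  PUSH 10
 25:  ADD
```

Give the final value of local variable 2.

PUSH 71 -> [71]
PUSH 35 -> [71, 35]
NEG     -> [71, -35]
MOD     -> [1]
PUSH 9  -> [1, 9]
SWAP    -> [9, 1]
GT      -> [1]
DUP     -> [1, 1]
EQ      -> [1]
PUSH 5  -> [1, 5]
EQ      -> [0]
STORE 1 -> []
LOAD 1  -> [0]
PUSH 2  -> [0, 2]
SWAP    -> [2, 0]
OVER    -> [2, 0, 2]
POP     -> [2, 0]
NEG     -> [2, 0]
SUB     -> [2]
PUSH 4  -> [2, 4]
STORE 2 -> [2]
LOAD 2  -> [2, 4]
SUB     -> [-2]
PUSH 10 -> [-2, 10]
ADD     -> [8]

4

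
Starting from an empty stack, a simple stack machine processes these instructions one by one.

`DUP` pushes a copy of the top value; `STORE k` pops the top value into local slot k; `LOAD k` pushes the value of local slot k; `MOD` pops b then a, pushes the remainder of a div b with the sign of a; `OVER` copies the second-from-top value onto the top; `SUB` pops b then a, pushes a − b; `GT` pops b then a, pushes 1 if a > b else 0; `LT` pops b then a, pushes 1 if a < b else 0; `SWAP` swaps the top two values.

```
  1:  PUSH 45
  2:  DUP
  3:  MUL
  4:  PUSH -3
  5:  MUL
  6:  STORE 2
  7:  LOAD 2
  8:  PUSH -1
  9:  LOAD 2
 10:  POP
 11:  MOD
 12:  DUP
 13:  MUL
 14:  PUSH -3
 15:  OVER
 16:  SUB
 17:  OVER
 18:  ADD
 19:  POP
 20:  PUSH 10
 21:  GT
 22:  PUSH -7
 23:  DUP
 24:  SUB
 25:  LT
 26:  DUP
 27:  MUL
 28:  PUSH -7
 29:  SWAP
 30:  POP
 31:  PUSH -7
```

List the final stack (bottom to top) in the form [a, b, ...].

PUSH 45 : 45
DUP     : 45 45
MUL     : 2025
PUSH -3 : 2025 -3
MUL     : -6075
STORE 2 : (empty)
LOAD 2  : -6075
PUSH -1 : -6075 -1
LOAD 2  : -6075 -1 -6075
POP     : -6075 -1
MOD     : 0
DUP     : 0 0
MUL     : 0
PUSH -3 : 0 -3
OVER    : 0 -3 0
SUB     : 0 -3
OVER    : 0 -3 0
ADD     : 0 -3
POP     : 0
PUSH 10 : 0 10
GT      : 0
PUSH -7 : 0 -7
DUP     : 0 -7 -7
SUB     : 0 0
LT      : 0
DUP     : 0 0
MUL     : 0
PUSH -7 : 0 -7
SWAP    : -7 0
POP     : -7
PUSH -7 : -7 -7

[-7, -7]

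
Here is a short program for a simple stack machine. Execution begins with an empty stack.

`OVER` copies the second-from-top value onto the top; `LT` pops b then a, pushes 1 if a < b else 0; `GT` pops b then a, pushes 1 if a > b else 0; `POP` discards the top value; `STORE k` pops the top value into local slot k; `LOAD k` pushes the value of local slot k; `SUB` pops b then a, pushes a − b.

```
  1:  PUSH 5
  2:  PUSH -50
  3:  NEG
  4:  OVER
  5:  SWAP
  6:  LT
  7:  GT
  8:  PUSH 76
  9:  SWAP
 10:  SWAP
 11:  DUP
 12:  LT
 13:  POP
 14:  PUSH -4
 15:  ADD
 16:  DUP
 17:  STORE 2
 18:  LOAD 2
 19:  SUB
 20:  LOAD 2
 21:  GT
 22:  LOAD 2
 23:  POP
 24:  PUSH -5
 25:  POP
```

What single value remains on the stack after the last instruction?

1

PUSH 5   : 5
PUSH -50 : 5 -50
NEG      : 5 50
OVER     : 5 50 5
SWAP     : 5 5 50
LT       : 5 1
GT       : 1
PUSH 76  : 1 76
SWAP     : 76 1
SWAP     : 1 76
DUP      : 1 76 76
LT       : 1 0
POP      : 1
PUSH -4  : 1 -4
ADD      : -3
DUP      : -3 -3
STORE 2  : -3
LOAD 2   : -3 -3
SUB      : 0
LOAD 2   : 0 -3
GT       : 1
LOAD 2   : 1 -3
POP      : 1
PUSH -5  : 1 -5
POP      : 1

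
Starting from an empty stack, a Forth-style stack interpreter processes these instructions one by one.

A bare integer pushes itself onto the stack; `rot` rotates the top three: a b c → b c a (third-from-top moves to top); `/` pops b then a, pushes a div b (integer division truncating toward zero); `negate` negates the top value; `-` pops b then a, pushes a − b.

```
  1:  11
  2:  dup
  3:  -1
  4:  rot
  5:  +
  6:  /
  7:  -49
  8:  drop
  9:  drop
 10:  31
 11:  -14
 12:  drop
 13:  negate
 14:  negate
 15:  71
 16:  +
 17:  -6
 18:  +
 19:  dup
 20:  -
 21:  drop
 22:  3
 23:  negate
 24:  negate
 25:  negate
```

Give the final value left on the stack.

-3

11      [11]
dup     [11, 11]
-1      [11, 11, -1]
rot     [11, -1, 11]
+       [11, 10]
/       [1]
-49     [1, -49]
drop    [1]
drop    []
31      [31]
-14     [31, -14]
drop    [31]
negate  [-31]
negate  [31]
71      [31, 71]
+       [102]
-6      [102, -6]
+       [96]
dup     [96, 96]
-       [0]
drop    []
3       [3]
negate  [-3]
negate  [3]
negate  [-3]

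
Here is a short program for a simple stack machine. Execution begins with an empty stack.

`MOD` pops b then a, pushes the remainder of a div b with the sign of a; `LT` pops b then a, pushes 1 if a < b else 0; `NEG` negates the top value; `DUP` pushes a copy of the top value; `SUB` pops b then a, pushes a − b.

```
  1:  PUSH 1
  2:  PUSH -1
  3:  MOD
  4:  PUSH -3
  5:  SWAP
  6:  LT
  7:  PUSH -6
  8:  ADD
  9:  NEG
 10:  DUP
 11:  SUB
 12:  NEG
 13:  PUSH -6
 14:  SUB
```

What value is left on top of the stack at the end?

6

PUSH 1  : [1]
PUSH -1 : [1, -1]
MOD     : [0]
PUSH -3 : [0, -3]
SWAP    : [-3, 0]
LT      : [1]
PUSH -6 : [1, -6]
ADD     : [-5]
NEG     : [5]
DUP     : [5, 5]
SUB     : [0]
NEG     : [0]
PUSH -6 : [0, -6]
SUB     : [6]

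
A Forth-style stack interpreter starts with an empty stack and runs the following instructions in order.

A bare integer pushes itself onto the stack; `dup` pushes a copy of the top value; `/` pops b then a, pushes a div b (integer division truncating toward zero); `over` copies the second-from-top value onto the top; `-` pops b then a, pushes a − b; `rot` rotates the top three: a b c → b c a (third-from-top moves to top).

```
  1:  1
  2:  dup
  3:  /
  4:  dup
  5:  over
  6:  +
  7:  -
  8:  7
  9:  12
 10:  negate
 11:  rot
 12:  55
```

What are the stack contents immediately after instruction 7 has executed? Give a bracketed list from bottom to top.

1    -> 1
dup  -> 1 1
/    -> 1
dup  -> 1 1
over -> 1 1 1
+    -> 1 2
-    -> -1

[-1]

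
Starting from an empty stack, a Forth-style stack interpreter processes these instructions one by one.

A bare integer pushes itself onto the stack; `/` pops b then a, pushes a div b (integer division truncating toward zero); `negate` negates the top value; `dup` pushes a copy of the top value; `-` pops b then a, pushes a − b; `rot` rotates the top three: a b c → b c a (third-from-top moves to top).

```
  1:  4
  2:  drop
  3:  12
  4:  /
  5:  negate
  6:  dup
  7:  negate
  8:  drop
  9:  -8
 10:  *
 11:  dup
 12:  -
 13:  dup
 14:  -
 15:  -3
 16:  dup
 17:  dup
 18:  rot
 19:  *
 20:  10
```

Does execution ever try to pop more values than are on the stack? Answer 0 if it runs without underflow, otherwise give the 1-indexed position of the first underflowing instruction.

4    -> 4
drop -> (empty)
12   -> 12
/  — needs 2 operands, stack has 1 → underflow

4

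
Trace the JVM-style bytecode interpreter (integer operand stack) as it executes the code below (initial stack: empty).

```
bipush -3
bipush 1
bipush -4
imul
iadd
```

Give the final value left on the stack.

bipush -3 : -3
bipush 1  : -3 1
bipush -4 : -3 1 -4
imul      : -3 -4
iadd      : -7

-7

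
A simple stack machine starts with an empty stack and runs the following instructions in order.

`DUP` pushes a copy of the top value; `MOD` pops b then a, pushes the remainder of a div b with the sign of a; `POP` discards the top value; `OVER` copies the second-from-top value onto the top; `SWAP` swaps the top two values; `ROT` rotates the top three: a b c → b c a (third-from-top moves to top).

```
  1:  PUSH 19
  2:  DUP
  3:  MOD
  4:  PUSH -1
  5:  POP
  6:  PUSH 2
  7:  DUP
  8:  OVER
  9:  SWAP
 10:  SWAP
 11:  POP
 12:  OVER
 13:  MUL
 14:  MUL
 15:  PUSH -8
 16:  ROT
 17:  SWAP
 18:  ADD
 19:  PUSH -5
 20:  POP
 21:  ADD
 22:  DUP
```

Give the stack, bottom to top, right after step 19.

PUSH 19 -> [19]
DUP     -> [19, 19]
MOD     -> [0]
PUSH -1 -> [0, -1]
POP     -> [0]
PUSH 2  -> [0, 2]
DUP     -> [0, 2, 2]
OVER    -> [0, 2, 2, 2]
SWAP    -> [0, 2, 2, 2]
SWAP    -> [0, 2, 2, 2]
POP     -> [0, 2, 2]
OVER    -> [0, 2, 2, 2]
MUL     -> [0, 2, 4]
MUL     -> [0, 8]
PUSH -8 -> [0, 8, -8]
ROT     -> [8, -8, 0]
SWAP    -> [8, 0, -8]
ADD     -> [8, -8]
PUSH -5 -> [8, -8, -5]

[8, -8, -5]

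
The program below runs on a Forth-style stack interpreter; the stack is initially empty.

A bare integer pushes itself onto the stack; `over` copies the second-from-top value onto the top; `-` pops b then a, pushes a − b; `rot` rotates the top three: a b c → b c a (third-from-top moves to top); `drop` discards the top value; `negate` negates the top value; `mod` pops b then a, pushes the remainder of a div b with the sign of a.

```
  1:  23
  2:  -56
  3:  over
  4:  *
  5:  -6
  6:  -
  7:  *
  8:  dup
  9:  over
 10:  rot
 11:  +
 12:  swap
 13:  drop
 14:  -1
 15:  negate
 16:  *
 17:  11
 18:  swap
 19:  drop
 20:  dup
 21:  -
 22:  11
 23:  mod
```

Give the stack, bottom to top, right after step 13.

[-58972]

23   → [23]
-56  → [23, -56]
over → [23, -56, 23]
*    → [23, -1288]
-6   → [23, -1288, -6]
-    → [23, -1282]
*    → [-29486]
dup  → [-29486, -29486]
over → [-29486, -29486, -29486]
rot  → [-29486, -29486, -29486]
+    → [-29486, -58972]
swap → [-58972, -29486]
drop → [-58972]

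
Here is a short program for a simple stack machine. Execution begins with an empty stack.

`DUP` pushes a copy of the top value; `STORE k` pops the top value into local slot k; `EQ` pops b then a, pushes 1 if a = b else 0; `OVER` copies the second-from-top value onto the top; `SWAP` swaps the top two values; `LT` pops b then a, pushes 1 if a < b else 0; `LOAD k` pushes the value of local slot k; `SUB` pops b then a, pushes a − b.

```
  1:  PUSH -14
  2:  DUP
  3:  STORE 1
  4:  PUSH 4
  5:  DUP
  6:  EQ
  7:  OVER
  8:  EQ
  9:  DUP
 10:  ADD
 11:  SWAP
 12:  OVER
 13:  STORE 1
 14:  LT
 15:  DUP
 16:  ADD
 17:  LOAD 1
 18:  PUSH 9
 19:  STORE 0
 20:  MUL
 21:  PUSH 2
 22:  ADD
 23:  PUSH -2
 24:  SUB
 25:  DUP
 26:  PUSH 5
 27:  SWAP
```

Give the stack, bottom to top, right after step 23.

PUSH -14 -> [-14]
DUP      -> [-14, -14]
STORE 1  -> [-14]
PUSH 4   -> [-14, 4]
DUP      -> [-14, 4, 4]
EQ       -> [-14, 1]
OVER     -> [-14, 1, -14]
EQ       -> [-14, 0]
DUP      -> [-14, 0, 0]
ADD      -> [-14, 0]
SWAP     -> [0, -14]
OVER     -> [0, -14, 0]
STORE 1  -> [0, -14]
LT       -> [0]
DUP      -> [0, 0]
ADD      -> [0]
LOAD 1   -> [0, 0]
PUSH 9   -> [0, 0, 9]
STORE 0  -> [0, 0]
MUL      -> [0]
PUSH 2   -> [0, 2]
ADD      -> [2]
PUSH -2  -> [2, -2]

[2, -2]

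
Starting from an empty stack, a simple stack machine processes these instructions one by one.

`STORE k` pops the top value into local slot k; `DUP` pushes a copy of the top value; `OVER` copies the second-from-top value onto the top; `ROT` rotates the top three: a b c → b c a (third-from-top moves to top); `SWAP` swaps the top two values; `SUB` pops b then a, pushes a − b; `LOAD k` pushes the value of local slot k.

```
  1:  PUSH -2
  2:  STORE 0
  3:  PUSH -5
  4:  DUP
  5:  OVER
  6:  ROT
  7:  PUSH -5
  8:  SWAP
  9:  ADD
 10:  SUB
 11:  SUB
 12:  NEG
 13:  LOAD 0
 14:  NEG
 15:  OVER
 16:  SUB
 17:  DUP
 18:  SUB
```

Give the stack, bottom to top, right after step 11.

[-10]

PUSH -2 → -2
STORE 0 → (empty)
PUSH -5 → -5
DUP     → -5 -5
OVER    → -5 -5 -5
ROT     → -5 -5 -5
PUSH -5 → -5 -5 -5 -5
SWAP    → -5 -5 -5 -5
ADD     → -5 -5 -10
SUB     → -5 5
SUB     → -10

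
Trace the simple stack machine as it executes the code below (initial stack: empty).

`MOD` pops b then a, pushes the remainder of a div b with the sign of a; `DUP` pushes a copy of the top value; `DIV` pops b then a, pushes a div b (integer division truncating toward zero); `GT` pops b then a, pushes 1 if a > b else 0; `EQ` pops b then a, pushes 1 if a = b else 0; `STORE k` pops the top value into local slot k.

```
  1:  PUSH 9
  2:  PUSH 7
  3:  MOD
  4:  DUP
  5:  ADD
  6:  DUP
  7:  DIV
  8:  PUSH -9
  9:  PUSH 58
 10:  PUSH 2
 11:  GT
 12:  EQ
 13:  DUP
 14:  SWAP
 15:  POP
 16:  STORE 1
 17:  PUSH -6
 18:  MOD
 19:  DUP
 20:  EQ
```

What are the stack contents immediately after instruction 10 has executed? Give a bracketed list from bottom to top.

PUSH 9  → [9]
PUSH 7  → [9, 7]
MOD     → [2]
DUP     → [2, 2]
ADD     → [4]
DUP     → [4, 4]
DIV     → [1]
PUSH -9 → [1, -9]
PUSH 58 → [1, -9, 58]
PUSH 2  → [1, -9, 58, 2]

[1, -9, 58, 2]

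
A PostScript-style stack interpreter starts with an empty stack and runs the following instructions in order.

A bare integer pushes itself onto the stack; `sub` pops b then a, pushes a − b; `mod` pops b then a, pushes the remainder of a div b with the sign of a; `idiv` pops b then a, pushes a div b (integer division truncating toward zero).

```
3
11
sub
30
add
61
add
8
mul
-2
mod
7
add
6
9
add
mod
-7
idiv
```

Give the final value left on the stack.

3    -> 3
11   -> 3 11
sub  -> -8
30   -> -8 30
add  -> 22
61   -> 22 61
add  -> 83
8    -> 83 8
mul  -> 664
-2   -> 664 -2
mod  -> 0
7    -> 0 7
add  -> 7
6    -> 7 6
9    -> 7 6 9
add  -> 7 15
mod  -> 7
-7   -> 7 -7
idiv -> -1

-1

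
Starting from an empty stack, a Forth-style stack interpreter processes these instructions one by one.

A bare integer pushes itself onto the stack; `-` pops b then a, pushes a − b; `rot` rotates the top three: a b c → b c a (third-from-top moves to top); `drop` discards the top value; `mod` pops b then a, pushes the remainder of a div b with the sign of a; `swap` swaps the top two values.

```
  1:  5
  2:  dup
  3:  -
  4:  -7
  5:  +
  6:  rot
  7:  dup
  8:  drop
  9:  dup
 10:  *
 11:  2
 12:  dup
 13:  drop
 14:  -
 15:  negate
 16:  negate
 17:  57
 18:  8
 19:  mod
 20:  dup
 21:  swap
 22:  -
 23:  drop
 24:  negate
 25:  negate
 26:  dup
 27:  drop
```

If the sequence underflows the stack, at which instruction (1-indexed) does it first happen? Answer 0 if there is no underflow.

5   -> 5
dup -> 5 5
-   -> 0
-7  -> 0 -7
+   -> -7
rot  — needs 3 operands, stack has 1 → underflow

6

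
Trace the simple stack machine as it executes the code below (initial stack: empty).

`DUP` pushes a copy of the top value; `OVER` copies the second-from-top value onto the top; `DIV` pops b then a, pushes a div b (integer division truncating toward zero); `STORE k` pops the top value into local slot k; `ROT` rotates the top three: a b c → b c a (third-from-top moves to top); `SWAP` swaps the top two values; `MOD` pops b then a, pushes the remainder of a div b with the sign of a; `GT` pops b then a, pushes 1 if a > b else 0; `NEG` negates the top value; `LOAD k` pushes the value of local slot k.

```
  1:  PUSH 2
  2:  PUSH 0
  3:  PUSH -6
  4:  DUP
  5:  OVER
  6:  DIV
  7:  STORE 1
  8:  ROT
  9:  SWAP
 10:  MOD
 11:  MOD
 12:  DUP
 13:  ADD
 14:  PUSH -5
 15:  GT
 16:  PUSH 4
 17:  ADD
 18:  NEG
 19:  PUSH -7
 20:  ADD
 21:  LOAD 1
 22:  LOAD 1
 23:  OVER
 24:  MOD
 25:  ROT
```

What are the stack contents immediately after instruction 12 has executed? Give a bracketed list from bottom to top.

[0, 0]

PUSH 2  : 2
PUSH 0  : 2 0
PUSH -6 : 2 0 -6
DUP     : 2 0 -6 -6
OVER    : 2 0 -6 -6 -6
DIV     : 2 0 -6 1
STORE 1 : 2 0 -6
ROT     : 0 -6 2
SWAP    : 0 2 -6
MOD     : 0 2
MOD     : 0
DUP     : 0 0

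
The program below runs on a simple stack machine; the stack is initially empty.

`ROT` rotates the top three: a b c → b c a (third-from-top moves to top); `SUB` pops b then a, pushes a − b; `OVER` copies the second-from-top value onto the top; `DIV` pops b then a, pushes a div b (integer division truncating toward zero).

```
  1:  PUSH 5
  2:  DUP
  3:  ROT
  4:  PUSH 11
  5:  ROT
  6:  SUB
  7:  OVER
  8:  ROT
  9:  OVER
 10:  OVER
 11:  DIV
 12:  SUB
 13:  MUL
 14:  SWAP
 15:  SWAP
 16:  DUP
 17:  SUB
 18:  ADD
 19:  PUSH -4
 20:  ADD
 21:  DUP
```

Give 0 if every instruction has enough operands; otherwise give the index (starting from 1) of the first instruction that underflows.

PUSH 5 → [5]
DUP    → [5, 5]
ROT  — needs 3 operands, stack has 2 → underflow

3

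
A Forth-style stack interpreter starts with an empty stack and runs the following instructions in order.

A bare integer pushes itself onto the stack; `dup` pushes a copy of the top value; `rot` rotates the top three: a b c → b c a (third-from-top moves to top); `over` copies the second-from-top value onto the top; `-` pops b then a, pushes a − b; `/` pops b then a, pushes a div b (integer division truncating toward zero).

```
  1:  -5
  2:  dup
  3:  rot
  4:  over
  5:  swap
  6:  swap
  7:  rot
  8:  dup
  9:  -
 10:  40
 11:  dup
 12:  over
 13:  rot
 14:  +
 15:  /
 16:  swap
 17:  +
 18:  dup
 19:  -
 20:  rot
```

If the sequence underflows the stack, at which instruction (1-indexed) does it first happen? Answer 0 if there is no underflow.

3

-5   [-5]
dup  [-5, -5]
rot  — needs 3 operands, stack has 2 → underflow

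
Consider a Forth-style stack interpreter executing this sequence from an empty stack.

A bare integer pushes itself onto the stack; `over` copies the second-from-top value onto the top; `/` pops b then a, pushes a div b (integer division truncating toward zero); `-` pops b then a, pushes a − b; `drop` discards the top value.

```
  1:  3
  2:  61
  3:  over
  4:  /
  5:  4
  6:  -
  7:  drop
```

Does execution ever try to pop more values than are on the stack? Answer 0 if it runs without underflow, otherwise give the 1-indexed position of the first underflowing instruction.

0

3    : 3
61   : 3 61
over : 3 61 3
/    : 3 20
4    : 3 20 4
-    : 3 16
drop : 3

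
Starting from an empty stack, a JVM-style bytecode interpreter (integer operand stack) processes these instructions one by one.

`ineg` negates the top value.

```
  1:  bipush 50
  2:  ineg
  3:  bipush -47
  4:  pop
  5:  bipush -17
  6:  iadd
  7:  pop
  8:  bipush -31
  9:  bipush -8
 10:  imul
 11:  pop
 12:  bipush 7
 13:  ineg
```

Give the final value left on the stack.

-7

bipush 50   50
ineg        -50
bipush -47  -50 -47
pop         -50
bipush -17  -50 -17
iadd        -67
pop         (empty)
bipush -31  -31
bipush -8   -31 -8
imul        248
pop         (empty)
bipush 7    7
ineg        -7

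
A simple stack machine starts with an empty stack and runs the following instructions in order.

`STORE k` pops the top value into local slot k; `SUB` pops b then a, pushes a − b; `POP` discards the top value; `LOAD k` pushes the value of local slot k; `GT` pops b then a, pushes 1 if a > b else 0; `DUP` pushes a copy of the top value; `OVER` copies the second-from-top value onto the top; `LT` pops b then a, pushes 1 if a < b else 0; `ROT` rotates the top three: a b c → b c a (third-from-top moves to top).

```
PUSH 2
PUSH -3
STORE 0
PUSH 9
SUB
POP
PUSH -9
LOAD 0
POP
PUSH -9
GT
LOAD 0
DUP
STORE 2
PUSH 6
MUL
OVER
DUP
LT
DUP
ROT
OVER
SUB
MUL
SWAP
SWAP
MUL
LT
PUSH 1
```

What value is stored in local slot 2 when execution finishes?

-3

PUSH 2  → [2]
PUSH -3 → [2, -3]
STORE 0 → [2]
PUSH 9  → [2, 9]
SUB     → [-7]
POP     → []
PUSH -9 → [-9]
LOAD 0  → [-9, -3]
POP     → [-9]
PUSH -9 → [-9, -9]
GT      → [0]
LOAD 0  → [0, -3]
DUP     → [0, -3, -3]
STORE 2 → [0, -3]
PUSH 6  → [0, -3, 6]
MUL     → [0, -18]
OVER    → [0, -18, 0]
DUP     → [0, -18, 0, 0]
LT      → [0, -18, 0]
DUP     → [0, -18, 0, 0]
ROT     → [0, 0, 0, -18]
OVER    → [0, 0, 0, -18, 0]
SUB     → [0, 0, 0, -18]
MUL     → [0, 0, 0]
SWAP    → [0, 0, 0]
SWAP    → [0, 0, 0]
MUL     → [0, 0]
LT      → [0]
PUSH 1  → [0, 1]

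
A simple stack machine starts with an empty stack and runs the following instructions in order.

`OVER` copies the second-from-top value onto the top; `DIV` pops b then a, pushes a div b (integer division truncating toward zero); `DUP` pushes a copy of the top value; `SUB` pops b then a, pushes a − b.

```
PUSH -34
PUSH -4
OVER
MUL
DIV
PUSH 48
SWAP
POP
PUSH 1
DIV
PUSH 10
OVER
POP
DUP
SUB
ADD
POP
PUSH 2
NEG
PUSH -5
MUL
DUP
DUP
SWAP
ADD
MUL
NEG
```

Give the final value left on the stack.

-200

PUSH -34 -> [-34]
PUSH -4  -> [-34, -4]
OVER     -> [-34, -4, -34]
MUL      -> [-34, 136]
DIV      -> [0]
PUSH 48  -> [0, 48]
SWAP     -> [48, 0]
POP      -> [48]
PUSH 1   -> [48, 1]
DIV      -> [48]
PUSH 10  -> [48, 10]
OVER     -> [48, 10, 48]
POP      -> [48, 10]
DUP      -> [48, 10, 10]
SUB      -> [48, 0]
ADD      -> [48]
POP      -> []
PUSH 2   -> [2]
NEG      -> [-2]
PUSH -5  -> [-2, -5]
MUL      -> [10]
DUP      -> [10, 10]
DUP      -> [10, 10, 10]
SWAP     -> [10, 10, 10]
ADD      -> [10, 20]
MUL      -> [200]
NEG      -> [-200]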